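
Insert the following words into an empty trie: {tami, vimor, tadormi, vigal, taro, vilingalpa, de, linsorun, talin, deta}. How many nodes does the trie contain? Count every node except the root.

42

Trace insertions, counting only characters that open a new branch:
  "tami" → 4 new (t, a, m, i)
  "vimor" → 5 new (v, i, m, o, r)
  "tadormi" → prefix "ta" already present; 5 new (d, o, r, m, i)
  "vigal" → prefix "vi" already present; 3 new (g, a, l)
  "taro" → prefix "ta" already present; 2 new (r, o)
  "vilingalpa" → prefix "vi" already present; 8 new (l, i, n, g, a, l, p, a)
  "de" → 2 new (d, e)
  "linsorun" → 8 new (l, i, n, s, o, r, u, n)
  "talin" → prefix "ta" already present; 3 new (l, i, n)
  "deta" → prefix "de" already present; 2 new (t, a)
Total nodes = 4 + 5 + 5 + 3 + 2 + 8 + 2 + 8 + 3 + 2 = 42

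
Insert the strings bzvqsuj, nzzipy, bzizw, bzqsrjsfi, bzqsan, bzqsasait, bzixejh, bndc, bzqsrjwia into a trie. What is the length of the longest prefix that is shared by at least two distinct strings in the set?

Look for the deepest trie node that still has at least two words in its subtree.
"bzqsrjsfi" and "bzqsrjwia" agree on "bzqsrj" (6 characters) before diverging; nothing deeper is shared.
Longest shared-prefix length: 6

6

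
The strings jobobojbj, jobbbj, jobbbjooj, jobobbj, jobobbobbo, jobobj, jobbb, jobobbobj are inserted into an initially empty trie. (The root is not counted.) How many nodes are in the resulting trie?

For each word, the new-node count is its length minus the longest prefix already in the trie:
  "jobobojbj" → 9 new (j, o, b, o, b, o, j, b, j)
  "jobbbj" → prefix "job" already present; 3 new (b, b, j)
  "jobbbjooj" → prefix "jobbbj" already present; 3 new (o, o, j)
  "jobobbj" → prefix "jobob" already present; 2 new (b, j)
  "jobobbobbo" → prefix "jobobb" already present; 4 new (o, b, b, o)
  "jobobj" → prefix "jobob" already present; 1 new (j)
  "jobbb" → prefix "jobbb" already present; 0 new (none)
  "jobobbobj" → prefix "jobobbob" already present; 1 new (j)
Total nodes = 9 + 3 + 3 + 2 + 4 + 1 + 0 + 1 = 23

23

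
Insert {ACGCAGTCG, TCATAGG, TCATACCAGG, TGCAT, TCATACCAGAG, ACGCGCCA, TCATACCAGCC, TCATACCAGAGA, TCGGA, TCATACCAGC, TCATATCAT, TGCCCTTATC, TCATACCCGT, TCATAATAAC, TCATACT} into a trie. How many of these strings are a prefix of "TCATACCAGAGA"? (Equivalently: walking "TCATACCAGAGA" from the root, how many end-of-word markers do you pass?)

2

Walk "TCATACCAGAGA" from the root; an end-of-word marker is hit whenever a stored word is a prefix of "TCATACCAGAGA".
Prefixes of the query that are stored words: "TCATACCAGAG", "TCATACCAGAGA"
Count: 2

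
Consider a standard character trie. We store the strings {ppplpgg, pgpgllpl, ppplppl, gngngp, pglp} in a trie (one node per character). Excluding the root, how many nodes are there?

24

Count nodes per top-level branch (shared prefixes stored once):
  'g'-branch (gngngp): 6 nodes
  'p'-branch (pglp, pgpgllpl, ppplpgg, ppplppl): 18 nodes
Sum: 24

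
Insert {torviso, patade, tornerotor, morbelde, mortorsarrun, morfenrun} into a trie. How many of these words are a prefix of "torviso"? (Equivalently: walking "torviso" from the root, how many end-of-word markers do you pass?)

Traverse "torviso" character by character; count nodes along the way that are marked as word ends.
Prefixes of the query that are stored words: "torviso"
Count: 1

1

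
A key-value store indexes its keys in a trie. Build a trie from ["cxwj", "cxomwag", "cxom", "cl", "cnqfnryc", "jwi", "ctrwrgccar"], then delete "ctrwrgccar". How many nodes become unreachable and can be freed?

After clearing the end-marker at "ctrwrgccar", prune upward until reaching a node still needed by another word.
The suffix "trwrgccar" (9 nodes) is used only by "ctrwrgccar"; the node for "c" still has the child "x", so pruning stops there.
Nodes removed: 9

9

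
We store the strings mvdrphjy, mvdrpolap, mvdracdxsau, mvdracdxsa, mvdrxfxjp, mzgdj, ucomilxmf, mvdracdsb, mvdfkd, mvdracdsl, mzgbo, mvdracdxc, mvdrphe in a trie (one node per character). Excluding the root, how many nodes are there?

For each word, the new-node count is its length minus the longest prefix already in the trie:
  "mvdrphjy" → 8 new (m, v, d, r, p, h, j, y)
  "mvdrpolap" → prefix "mvdrp" already present; 4 new (o, l, a, p)
  "mvdracdxsau" → prefix "mvdr" already present; 7 new (a, c, d, x, s, a, u)
  "mvdracdxsa" → prefix "mvdracdxsa" already present; 0 new (none)
  "mvdrxfxjp" → prefix "mvdr" already present; 5 new (x, f, x, j, p)
  "mzgdj" → prefix "m" already present; 4 new (z, g, d, j)
  "ucomilxmf" → 9 new (u, c, o, m, i, l, x, m, f)
  "mvdracdsb" → prefix "mvdracd" already present; 2 new (s, b)
  "mvdfkd" → prefix "mvd" already present; 3 new (f, k, d)
  "mvdracdsl" → prefix "mvdracds" already present; 1 new (l)
  "mzgbo" → prefix "mzg" already present; 2 new (b, o)
  "mvdracdxc" → prefix "mvdracdx" already present; 1 new (c)
  "mvdrphe" → prefix "mvdrph" already present; 1 new (e)
Total nodes = 8 + 4 + 7 + 0 + 5 + 4 + 9 + 2 + 3 + 1 + 2 + 1 + 1 = 47

47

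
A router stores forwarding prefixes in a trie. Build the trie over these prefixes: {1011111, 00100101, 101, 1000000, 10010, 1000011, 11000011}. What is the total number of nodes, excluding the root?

31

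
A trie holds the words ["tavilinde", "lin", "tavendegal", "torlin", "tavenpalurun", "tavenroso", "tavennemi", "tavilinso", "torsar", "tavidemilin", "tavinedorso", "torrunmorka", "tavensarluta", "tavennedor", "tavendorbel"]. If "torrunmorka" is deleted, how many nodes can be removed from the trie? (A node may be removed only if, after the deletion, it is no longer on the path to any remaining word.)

A node on "torrunmorka"'s path can go only if nothing else ends at it or branches off below it.
The suffix "runmorka" (8 nodes) is used only by "torrunmorka"; the node for "tor" still has the child "l", so pruning stops there.
Nodes removed: 8

8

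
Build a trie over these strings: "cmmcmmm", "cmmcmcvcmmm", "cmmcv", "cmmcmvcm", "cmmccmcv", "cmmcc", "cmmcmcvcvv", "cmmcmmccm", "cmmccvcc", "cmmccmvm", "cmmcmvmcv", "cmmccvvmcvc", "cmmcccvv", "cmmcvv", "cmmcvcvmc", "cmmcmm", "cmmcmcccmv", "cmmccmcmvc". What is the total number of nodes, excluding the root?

54

Insert word by word; a character creates a node only if that edge doesn't already exist:
  "cmmcmmm" → 7 new (c, m, m, c, m, m, m)
  "cmmcmcvcmmm" → prefix "cmmcm" already present; 6 new (c, v, c, m, m, m)
  "cmmcv" → prefix "cmmc" already present; 1 new (v)
  "cmmcmvcm" → prefix "cmmcm" already present; 3 new (v, c, m)
  "cmmccmcv" → prefix "cmmc" already present; 4 new (c, m, c, v)
  "cmmcc" → prefix "cmmcc" already present; 0 new (none)
  "cmmcmcvcvv" → prefix "cmmcmcvc" already present; 2 new (v, v)
  "cmmcmmccm" → prefix "cmmcmm" already present; 3 new (c, c, m)
  "cmmccvcc" → prefix "cmmcc" already present; 3 new (v, c, c)
  "cmmccmvm" → prefix "cmmccm" already present; 2 new (v, m)
  "cmmcmvmcv" → prefix "cmmcmv" already present; 3 new (m, c, v)
  "cmmccvvmcvc" → prefix "cmmccv" already present; 5 new (v, m, c, v, c)
  "cmmcccvv" → prefix "cmmcc" already present; 3 new (c, v, v)
  "cmmcvv" → prefix "cmmcv" already present; 1 new (v)
  "cmmcvcvmc" → prefix "cmmcv" already present; 4 new (c, v, m, c)
  "cmmcmm" → prefix "cmmcmm" already present; 0 new (none)
  "cmmcmcccmv" → prefix "cmmcmc" already present; 4 new (c, c, m, v)
  "cmmccmcmvc" → prefix "cmmccmc" already present; 3 new (m, v, c)
Total nodes = 7 + 6 + 1 + 3 + 4 + 0 + 2 + 3 + 3 + 2 + 3 + 5 + 3 + 1 + 4 + 0 + 4 + 3 = 54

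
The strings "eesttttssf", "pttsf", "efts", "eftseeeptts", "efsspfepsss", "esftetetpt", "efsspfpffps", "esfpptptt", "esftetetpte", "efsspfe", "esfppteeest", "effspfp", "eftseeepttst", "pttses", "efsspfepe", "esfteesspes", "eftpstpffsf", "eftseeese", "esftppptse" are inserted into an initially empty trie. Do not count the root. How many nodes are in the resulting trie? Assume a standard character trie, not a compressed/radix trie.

Trace insertions, counting only characters that open a new branch:
  "eesttttssf" → 10 new (e, e, s, t, t, t, t, s, s, f)
  "pttsf" → 5 new (p, t, t, s, f)
  "efts" → prefix "e" already present; 3 new (f, t, s)
  "eftseeeptts" → prefix "efts" already present; 7 new (e, e, e, p, t, t, s)
  "efsspfepsss" → prefix "ef" already present; 9 new (s, s, p, f, e, p, s, s, s)
  "esftetetpt" → prefix "e" already present; 9 new (s, f, t, e, t, e, t, p, t)
  "efsspfpffps" → prefix "efsspf" already present; 5 new (p, f, f, p, s)
  "esfpptptt" → prefix "esf" already present; 6 new (p, p, t, p, t, t)
  "esftetetpte" → prefix "esftetetpt" already present; 1 new (e)
  "efsspfe" → prefix "efsspfe" already present; 0 new (none)
  "esfppteeest" → prefix "esfppt" already present; 5 new (e, e, e, s, t)
  "effspfp" → prefix "ef" already present; 5 new (f, s, p, f, p)
  "eftseeepttst" → prefix "eftseeeptts" already present; 1 new (t)
  "pttses" → prefix "ptts" already present; 2 new (e, s)
  "efsspfepe" → prefix "efsspfep" already present; 1 new (e)
  "esfteesspes" → prefix "esfte" already present; 6 new (e, s, s, p, e, s)
  "eftpstpffsf" → prefix "eft" already present; 8 new (p, s, t, p, f, f, s, f)
  "eftseeese" → prefix "eftseee" already present; 2 new (s, e)
  "esftppptse" → prefix "esft" already present; 6 new (p, p, p, t, s, e)
Total nodes = 10 + 5 + 3 + 7 + 9 + 9 + 5 + 6 + 1 + 0 + 5 + 5 + 1 + 2 + 1 + 6 + 8 + 2 + 6 = 91

91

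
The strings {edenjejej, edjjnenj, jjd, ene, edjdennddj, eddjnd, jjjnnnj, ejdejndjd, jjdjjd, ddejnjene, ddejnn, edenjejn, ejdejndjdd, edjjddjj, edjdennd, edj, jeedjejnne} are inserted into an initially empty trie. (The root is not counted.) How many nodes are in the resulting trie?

72

Count nodes per top-level branch (shared prefixes stored once):
  'd'-branch (ddejnjene, ddejnn): 10 nodes
  'e'-branch (eddjnd, edenjejej, edenjejn, edj, edjdennd, edjdennddj, edjjddjj, edjjnenj, ejdejndjd, ejdejndjdd, ene): 42 nodes
  'j'-branch (jeedjejnne, jjd, jjdjjd, jjjnnnj): 20 nodes
Sum: 72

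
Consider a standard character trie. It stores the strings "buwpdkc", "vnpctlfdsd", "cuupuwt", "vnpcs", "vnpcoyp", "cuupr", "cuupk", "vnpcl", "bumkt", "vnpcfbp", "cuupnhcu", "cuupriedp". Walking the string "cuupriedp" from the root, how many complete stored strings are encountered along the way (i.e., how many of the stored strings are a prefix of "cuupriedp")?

2

Traverse "cuupriedp" character by character; count nodes along the way that are marked as word ends.
Prefixes of the query that are stored words: "cuupr", "cuupriedp"
Count: 2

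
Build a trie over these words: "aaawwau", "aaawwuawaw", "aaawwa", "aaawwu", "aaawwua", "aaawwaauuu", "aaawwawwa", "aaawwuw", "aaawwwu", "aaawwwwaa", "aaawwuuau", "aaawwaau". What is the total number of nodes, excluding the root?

28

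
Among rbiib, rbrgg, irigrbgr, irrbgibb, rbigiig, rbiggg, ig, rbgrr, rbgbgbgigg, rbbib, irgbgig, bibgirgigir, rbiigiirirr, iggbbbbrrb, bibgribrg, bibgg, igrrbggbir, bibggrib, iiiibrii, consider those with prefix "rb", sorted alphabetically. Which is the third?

rbgrr

Words with prefix "rb", in lexicographic order: "rbbib", "rbgbgbgigg", "rbgrr", "rbiggg", "rbigiig", "rbiib", "rbiigiirirr", "rbrgg"
The 3rd is rbgrr.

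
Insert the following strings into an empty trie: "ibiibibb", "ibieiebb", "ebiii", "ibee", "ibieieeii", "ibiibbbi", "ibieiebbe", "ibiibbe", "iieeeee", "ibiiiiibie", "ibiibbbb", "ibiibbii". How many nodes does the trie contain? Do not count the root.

Trace insertions, counting only characters that open a new branch:
  "ibiibibb" → 8 new (i, b, i, i, b, i, b, b)
  "ibieiebb" → prefix "ibi" already present; 5 new (e, i, e, b, b)
  "ebiii" → 5 new (e, b, i, i, i)
  "ibee" → prefix "ib" already present; 2 new (e, e)
  "ibieieeii" → prefix "ibieie" already present; 3 new (e, i, i)
  "ibiibbbi" → prefix "ibiib" already present; 3 new (b, b, i)
  "ibieiebbe" → prefix "ibieiebb" already present; 1 new (e)
  "ibiibbe" → prefix "ibiibb" already present; 1 new (e)
  "iieeeee" → prefix "i" already present; 6 new (i, e, e, e, e, e)
  "ibiiiiibie" → prefix "ibii" already present; 6 new (i, i, i, b, i, e)
  "ibiibbbb" → prefix "ibiibbb" already present; 1 new (b)
  "ibiibbii" → prefix "ibiibb" already present; 2 new (i, i)
Total nodes = 8 + 5 + 5 + 2 + 3 + 3 + 1 + 1 + 6 + 6 + 1 + 2 = 43

43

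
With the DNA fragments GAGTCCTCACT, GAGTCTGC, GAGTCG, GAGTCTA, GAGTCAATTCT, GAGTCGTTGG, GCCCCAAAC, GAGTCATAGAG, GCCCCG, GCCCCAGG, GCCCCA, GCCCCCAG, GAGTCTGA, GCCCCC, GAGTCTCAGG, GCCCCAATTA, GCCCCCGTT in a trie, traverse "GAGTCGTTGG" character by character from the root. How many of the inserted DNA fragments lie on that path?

Check each prefix of "GAGTCGTTGG" against the stored set — each match is an end-marker on the path.
Prefixes of the query that are stored words: "GAGTCG", "GAGTCGTTGG"
Count: 2

2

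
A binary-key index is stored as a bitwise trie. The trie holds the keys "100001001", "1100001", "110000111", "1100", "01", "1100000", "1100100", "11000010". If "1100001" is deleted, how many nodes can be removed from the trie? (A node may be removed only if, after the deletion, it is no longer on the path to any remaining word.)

0

A node on "1100001"'s path can go only if nothing else ends at it or branches off below it.
Every node on "1100001" is still needed (e.g. by "110000111"), so nothing is freed.
Nodes removed: 0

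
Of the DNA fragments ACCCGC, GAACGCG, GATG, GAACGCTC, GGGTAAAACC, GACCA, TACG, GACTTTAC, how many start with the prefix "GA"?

5

Walk to "GA"; the words in its subtree are exactly those with that prefix.
Words under "GA": GAACGCG, GAACGCTC, GACCA, GACTTTAC, GATG
Count: 5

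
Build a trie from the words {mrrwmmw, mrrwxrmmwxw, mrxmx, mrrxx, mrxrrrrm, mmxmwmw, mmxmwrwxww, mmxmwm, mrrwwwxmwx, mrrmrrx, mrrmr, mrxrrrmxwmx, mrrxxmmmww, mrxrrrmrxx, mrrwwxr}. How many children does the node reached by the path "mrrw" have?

3

Follow the path "mrrw" to its node, then look at its outgoing edges.
Characters that immediately follow "mrrw" among the stored strings: {m, w, x}.
That node has 3 child edges.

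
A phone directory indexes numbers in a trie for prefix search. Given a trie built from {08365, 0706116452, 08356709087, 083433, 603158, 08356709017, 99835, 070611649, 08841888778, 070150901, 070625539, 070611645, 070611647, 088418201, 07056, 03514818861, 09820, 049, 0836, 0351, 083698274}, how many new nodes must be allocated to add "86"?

No existing word starts with "8", so every character of "86" needs a new node.
2 − 0 = 2 new nodes.

2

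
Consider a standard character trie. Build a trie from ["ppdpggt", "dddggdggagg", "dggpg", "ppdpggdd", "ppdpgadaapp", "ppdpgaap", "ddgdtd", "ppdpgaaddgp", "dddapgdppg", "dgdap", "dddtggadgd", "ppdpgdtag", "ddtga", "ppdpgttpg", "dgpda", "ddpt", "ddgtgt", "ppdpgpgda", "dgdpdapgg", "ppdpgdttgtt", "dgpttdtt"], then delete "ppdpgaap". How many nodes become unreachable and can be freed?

1

Walk "ppdpgaap" from the leaf back toward the root, removing each node that no remaining word uses.
The suffix "p" (1 node) is used only by "ppdpgaap"; the node for "ppdpgaa" still has the child "d", so pruning stops there.
Nodes removed: 1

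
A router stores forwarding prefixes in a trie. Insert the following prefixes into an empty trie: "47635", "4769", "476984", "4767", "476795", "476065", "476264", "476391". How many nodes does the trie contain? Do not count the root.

19

Trie structure (* marks end of a word):
(root)
└─ 4
   └─ 7
      └─ 6
         ├─ 0
         │  └─ 6
         │     └─ 5 *
         ├─ 2
         │  └─ 6
         │     └─ 4 *
         ├─ 3
         │  ├─ 5 *
         │  └─ 9
         │     └─ 1 *
         ├─ 7 *
         │  └─ 9
         │     └─ 5 *
         └─ 9 *
            └─ 8
               └─ 4 *
Counting every labelled node above: 19.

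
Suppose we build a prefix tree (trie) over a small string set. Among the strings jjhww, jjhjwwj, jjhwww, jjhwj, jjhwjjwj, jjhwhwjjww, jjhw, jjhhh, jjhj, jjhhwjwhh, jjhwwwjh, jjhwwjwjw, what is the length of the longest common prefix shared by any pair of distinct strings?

Equivalently: take the maximum, over all pairs, of their longest common prefix length.
e.g. "jjhwww" and "jjhwwwjh" share the prefix "jjhwww" of length 6; no pair shares a longer one.
Longest shared-prefix length: 6

6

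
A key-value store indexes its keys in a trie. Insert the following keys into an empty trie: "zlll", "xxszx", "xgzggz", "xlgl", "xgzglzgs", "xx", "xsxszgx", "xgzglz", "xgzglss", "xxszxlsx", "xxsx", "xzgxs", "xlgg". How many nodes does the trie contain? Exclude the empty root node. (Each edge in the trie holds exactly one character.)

38

Count nodes per top-level branch (shared prefixes stored once):
  'x'-branch (xgzggz, xgzglss, xgzglz, xgzglzgs, xlgg, xlgl, xsxszgx, xx, xxsx, xxszx, xxszxlsx, xzgxs): 34 nodes
  'z'-branch (zlll): 4 nodes
Sum: 38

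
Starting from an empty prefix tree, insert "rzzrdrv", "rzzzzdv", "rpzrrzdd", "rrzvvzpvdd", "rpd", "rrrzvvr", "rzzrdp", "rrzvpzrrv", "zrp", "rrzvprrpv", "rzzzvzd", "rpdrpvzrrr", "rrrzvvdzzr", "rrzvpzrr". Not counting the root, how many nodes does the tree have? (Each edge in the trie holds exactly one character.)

60

For each word, the new-node count is its length minus the longest prefix already in the trie:
  "rzzrdrv" → 7 new (r, z, z, r, d, r, v)
  "rzzzzdv" → prefix "rzz" already present; 4 new (z, z, d, v)
  "rpzrrzdd" → prefix "r" already present; 7 new (p, z, r, r, z, d, d)
  "rrzvvzpvdd" → prefix "r" already present; 9 new (r, z, v, v, z, p, v, d, d)
  "rpd" → prefix "rp" already present; 1 new (d)
  "rrrzvvr" → prefix "rr" already present; 5 new (r, z, v, v, r)
  "rzzrdp" → prefix "rzzrd" already present; 1 new (p)
  "rrzvpzrrv" → prefix "rrzv" already present; 5 new (p, z, r, r, v)
  "zrp" → 3 new (z, r, p)
  "rrzvprrpv" → prefix "rrzvp" already present; 4 new (r, r, p, v)
  "rzzzvzd" → prefix "rzzz" already present; 3 new (v, z, d)
  "rpdrpvzrrr" → prefix "rpd" already present; 7 new (r, p, v, z, r, r, r)
  "rrrzvvdzzr" → prefix "rrrzvv" already present; 4 new (d, z, z, r)
  "rrzvpzrr" → prefix "rrzvpzrr" already present; 0 new (none)
Total nodes = 7 + 4 + 7 + 9 + 1 + 5 + 1 + 5 + 3 + 4 + 3 + 7 + 4 + 0 = 60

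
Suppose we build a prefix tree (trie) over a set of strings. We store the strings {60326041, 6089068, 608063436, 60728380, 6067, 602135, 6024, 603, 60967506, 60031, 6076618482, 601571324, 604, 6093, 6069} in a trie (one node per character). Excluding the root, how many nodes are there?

Trace insertions, counting only characters that open a new branch:
  "60326041" → 8 new (6, 0, 3, 2, 6, 0, 4, 1)
  "6089068" → prefix "60" already present; 5 new (8, 9, 0, 6, 8)
  "608063436" → prefix "608" already present; 6 new (0, 6, 3, 4, 3, 6)
  "60728380" → prefix "60" already present; 6 new (7, 2, 8, 3, 8, 0)
  "6067" → prefix "60" already present; 2 new (6, 7)
  "602135" → prefix "60" already present; 4 new (2, 1, 3, 5)
  "6024" → prefix "602" already present; 1 new (4)
  "603" → prefix "603" already present; 0 new (none)
  "60967506" → prefix "60" already present; 6 new (9, 6, 7, 5, 0, 6)
  "60031" → prefix "60" already present; 3 new (0, 3, 1)
  "6076618482" → prefix "607" already present; 7 new (6, 6, 1, 8, 4, 8, 2)
  "601571324" → prefix "60" already present; 7 new (1, 5, 7, 1, 3, 2, 4)
  "604" → prefix "60" already present; 1 new (4)
  "6093" → prefix "609" already present; 1 new (3)
  "6069" → prefix "606" already present; 1 new (9)
Total nodes = 8 + 5 + 6 + 6 + 2 + 4 + 1 + 0 + 6 + 3 + 7 + 7 + 1 + 1 + 1 = 58

58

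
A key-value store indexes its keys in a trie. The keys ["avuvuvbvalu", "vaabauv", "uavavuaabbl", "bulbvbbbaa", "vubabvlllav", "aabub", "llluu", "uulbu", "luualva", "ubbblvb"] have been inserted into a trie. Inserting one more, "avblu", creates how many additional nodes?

"av" is already a path in the trie; the remaining "blu" must be added.
New nodes needed: |"avblu"| − 2 = 5 − 2 = 3.

3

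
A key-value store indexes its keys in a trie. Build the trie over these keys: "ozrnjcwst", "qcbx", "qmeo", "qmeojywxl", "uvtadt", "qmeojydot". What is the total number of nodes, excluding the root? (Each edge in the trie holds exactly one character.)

30

Trace insertions, counting only characters that open a new branch:
  "ozrnjcwst" → 9 new (o, z, r, n, j, c, w, s, t)
  "qcbx" → 4 new (q, c, b, x)
  "qmeo" → prefix "q" already present; 3 new (m, e, o)
  "qmeojywxl" → prefix "qmeo" already present; 5 new (j, y, w, x, l)
  "uvtadt" → 6 new (u, v, t, a, d, t)
  "qmeojydot" → prefix "qmeojy" already present; 3 new (d, o, t)
Total nodes = 9 + 4 + 3 + 5 + 6 + 3 = 30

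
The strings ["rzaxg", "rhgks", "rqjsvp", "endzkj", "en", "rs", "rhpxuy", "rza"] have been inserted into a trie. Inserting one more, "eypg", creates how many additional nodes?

"e" is already a path in the trie; the remaining "ypg" must be added.
New nodes needed: |"eypg"| − 1 = 4 − 1 = 3.

3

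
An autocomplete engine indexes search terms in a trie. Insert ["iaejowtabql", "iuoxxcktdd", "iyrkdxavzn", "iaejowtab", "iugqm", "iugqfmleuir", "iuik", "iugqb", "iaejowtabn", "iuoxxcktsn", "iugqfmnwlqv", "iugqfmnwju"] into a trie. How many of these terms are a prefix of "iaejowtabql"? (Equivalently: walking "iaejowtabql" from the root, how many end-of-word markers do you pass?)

2

Walk "iaejowtabql" from the root; an end-of-word marker is hit whenever a stored word is a prefix of "iaejowtabql".
Prefixes of the query that are stored words: "iaejowtab", "iaejowtabql"
Count: 2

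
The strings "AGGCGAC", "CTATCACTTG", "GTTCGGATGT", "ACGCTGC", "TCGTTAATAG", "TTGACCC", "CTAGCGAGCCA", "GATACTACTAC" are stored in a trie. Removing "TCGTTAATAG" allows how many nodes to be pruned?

9

A node on "TCGTTAATAG"'s path can go only if nothing else ends at it or branches off below it.
The suffix "CGTTAATAG" (9 nodes) is used only by "TCGTTAATAG"; the node for "T" still has the child "T", so pruning stops there.
Nodes removed: 9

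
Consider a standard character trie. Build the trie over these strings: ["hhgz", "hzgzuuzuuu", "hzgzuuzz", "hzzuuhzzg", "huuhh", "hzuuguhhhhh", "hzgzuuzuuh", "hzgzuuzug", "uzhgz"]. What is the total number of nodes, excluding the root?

41

Trace insertions, counting only characters that open a new branch:
  "hhgz" → 4 new (h, h, g, z)
  "hzgzuuzuuu" → prefix "h" already present; 9 new (z, g, z, u, u, z, u, u, u)
  "hzgzuuzz" → prefix "hzgzuuz" already present; 1 new (z)
  "hzzuuhzzg" → prefix "hz" already present; 7 new (z, u, u, h, z, z, g)
  "huuhh" → prefix "h" already present; 4 new (u, u, h, h)
  "hzuuguhhhhh" → prefix "hz" already present; 9 new (u, u, g, u, h, h, h, h, h)
  "hzgzuuzuuh" → prefix "hzgzuuzuu" already present; 1 new (h)
  "hzgzuuzug" → prefix "hzgzuuzu" already present; 1 new (g)
  "uzhgz" → 5 new (u, z, h, g, z)
Total nodes = 4 + 9 + 1 + 7 + 4 + 9 + 1 + 1 + 5 = 41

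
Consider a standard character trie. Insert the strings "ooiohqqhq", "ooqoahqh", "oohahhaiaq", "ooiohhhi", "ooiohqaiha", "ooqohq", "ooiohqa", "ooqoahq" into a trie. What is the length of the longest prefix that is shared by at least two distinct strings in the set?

7

The deepest shared node is where two words last agree before diverging.
e.g. "ooiohqa" and "ooiohqaiha" share the prefix "ooiohqa" of length 7; no pair shares a longer one.
Longest shared-prefix length: 7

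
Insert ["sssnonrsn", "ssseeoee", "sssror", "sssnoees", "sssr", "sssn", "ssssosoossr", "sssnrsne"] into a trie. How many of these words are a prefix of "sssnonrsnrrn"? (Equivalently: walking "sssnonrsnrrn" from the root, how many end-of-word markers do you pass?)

2

Walk "sssnonrsnrrn" from the root; an end-of-word marker is hit whenever a stored word is a prefix of "sssnonrsnrrn".
Prefixes of the query that are stored words: "sssn", "sssnonrsn"
Count: 2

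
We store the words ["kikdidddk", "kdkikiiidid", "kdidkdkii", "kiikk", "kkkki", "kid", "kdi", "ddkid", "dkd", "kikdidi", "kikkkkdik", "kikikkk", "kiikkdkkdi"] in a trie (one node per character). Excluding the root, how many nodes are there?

Count nodes per top-level branch (shared prefixes stored once):
  'd'-branch (ddkid, dkd): 7 nodes
  'k'-branch (kdi, kdidkdkii, kdkikiiidid, kid, kiikk, kiikkdkkdi, kikdidddk, kikdidi, kikikkk, kikkkkdik, kkkki): 50 nodes
Sum: 57

57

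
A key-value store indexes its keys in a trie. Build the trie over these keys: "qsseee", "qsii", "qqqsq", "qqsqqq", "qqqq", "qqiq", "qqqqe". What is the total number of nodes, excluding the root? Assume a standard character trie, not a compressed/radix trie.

Trie structure (* marks end of a word):
(root)
└─ q
   ├─ q
   │  ├─ i
   │  │  └─ q *
   │  ├─ q
   │  │  ├─ q *
   │  │  │  └─ e *
   │  │  └─ s
   │  │     └─ q *
   │  └─ s
   │     └─ q
   │        └─ q
   │           └─ q *
   └─ s
      ├─ i
      │  └─ i *
      └─ s
         └─ e
            └─ e
               └─ e *
Counting every labelled node above: 20.

20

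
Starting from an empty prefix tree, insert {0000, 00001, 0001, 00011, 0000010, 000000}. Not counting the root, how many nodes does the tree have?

Trie structure (* marks end of a word):
(root)
└─ 0
   └─ 0
      └─ 0
         ├─ 0 *
         │  ├─ 0
         │  │  ├─ 0 *
         │  │  └─ 1
         │  │     └─ 0 *
         │  └─ 1 *
         └─ 1 *
            └─ 1 *
Counting every labelled node above: 11.

11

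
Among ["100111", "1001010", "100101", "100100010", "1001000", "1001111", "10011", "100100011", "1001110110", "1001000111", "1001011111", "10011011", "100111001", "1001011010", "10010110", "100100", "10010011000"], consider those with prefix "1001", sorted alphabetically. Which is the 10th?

1001011010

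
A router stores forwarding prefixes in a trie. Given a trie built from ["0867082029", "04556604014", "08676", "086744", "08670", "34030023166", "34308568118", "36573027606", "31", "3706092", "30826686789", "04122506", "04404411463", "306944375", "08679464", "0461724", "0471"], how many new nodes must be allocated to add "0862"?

"086" is already a path in the trie; the remaining "2" must be added.
So 4 − 3 = 1 new nodes.

1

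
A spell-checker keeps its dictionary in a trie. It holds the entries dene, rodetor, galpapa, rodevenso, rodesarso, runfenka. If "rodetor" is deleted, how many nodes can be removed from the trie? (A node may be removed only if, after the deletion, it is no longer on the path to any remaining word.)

A node on "rodetor"'s path can go only if nothing else ends at it or branches off below it.
The suffix "tor" (3 nodes) is used only by "rodetor"; the node for "rode" still has the child "v", so pruning stops there.
Nodes removed: 3

3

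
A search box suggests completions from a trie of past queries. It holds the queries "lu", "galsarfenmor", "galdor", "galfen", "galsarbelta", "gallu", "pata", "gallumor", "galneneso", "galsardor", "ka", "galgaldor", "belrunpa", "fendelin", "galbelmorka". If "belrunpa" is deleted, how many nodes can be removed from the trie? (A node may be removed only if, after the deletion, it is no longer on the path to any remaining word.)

After clearing the end-marker at "belrunpa", prune upward until reaching a node still needed by another word.
No other word shares any prefix with "belrunpa", so all 8 of its nodes go.
Nodes removed: 8

8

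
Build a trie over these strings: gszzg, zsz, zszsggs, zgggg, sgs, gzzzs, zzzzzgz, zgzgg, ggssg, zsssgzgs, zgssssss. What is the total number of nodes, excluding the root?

48

Insert word by word; a character creates a node only if that edge doesn't already exist:
  "gszzg" → 5 new (g, s, z, z, g)
  "zsz" → 3 new (z, s, z)
  "zszsggs" → prefix "zsz" already present; 4 new (s, g, g, s)
  "zgggg" → prefix "z" already present; 4 new (g, g, g, g)
  "sgs" → 3 new (s, g, s)
  "gzzzs" → prefix "g" already present; 4 new (z, z, z, s)
  "zzzzzgz" → prefix "z" already present; 6 new (z, z, z, z, g, z)
  "zgzgg" → prefix "zg" already present; 3 new (z, g, g)
  "ggssg" → prefix "g" already present; 4 new (g, s, s, g)
  "zsssgzgs" → prefix "zs" already present; 6 new (s, s, g, z, g, s)
  "zgssssss" → prefix "zg" already present; 6 new (s, s, s, s, s, s)
Total nodes = 5 + 3 + 4 + 4 + 3 + 4 + 6 + 3 + 4 + 6 + 6 = 48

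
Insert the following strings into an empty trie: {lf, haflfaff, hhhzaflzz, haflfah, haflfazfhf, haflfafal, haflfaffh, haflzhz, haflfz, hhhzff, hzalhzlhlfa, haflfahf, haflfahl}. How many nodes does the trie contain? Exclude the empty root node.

44

Count nodes per top-level branch (shared prefixes stored once):
  'h'-branch (haflfafal, haflfaff, haflfaffh, haflfah, haflfahf, haflfahl, haflfazfhf, haflfz, haflzhz, hhhzaflzz, hhhzff, hzalhzlhlfa): 42 nodes
  'l'-branch (lf): 2 nodes
Sum: 44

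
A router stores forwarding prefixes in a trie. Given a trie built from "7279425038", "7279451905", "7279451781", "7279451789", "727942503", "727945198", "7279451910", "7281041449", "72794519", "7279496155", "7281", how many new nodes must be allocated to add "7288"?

1

The longest prefix of "7288" already in the trie is "728" (length 3).
So 4 − 3 = 1 new nodes.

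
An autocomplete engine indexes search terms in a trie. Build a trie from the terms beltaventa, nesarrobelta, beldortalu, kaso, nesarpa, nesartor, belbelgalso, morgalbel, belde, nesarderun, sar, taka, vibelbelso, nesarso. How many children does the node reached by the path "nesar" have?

5

Walk "nesar" from the root, arriving at one node.
Distinct next characters after "nesar": d, p, r, s, t.
That node has 5 child edges.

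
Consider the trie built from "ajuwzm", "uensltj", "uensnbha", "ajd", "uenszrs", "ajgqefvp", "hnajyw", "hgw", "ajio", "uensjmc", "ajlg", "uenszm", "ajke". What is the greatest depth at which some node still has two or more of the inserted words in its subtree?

5

Equivalently: take the maximum, over all pairs, of their longest common prefix length.
e.g. "uenszm" and "uenszrs" share the prefix "uensz" of length 5; no pair shares a longer one.
Longest shared-prefix length: 5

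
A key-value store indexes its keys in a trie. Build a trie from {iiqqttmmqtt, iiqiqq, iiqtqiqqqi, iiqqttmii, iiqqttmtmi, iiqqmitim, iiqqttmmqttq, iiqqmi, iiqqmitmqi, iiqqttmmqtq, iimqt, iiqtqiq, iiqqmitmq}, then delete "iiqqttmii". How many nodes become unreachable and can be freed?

A node on "iiqqttmii"'s path can go only if nothing else ends at it or branches off below it.
The suffix "ii" (2 nodes) is used only by "iiqqttmii"; the node for "iiqqttm" still has the child "m", so pruning stops there.
Nodes removed: 2

2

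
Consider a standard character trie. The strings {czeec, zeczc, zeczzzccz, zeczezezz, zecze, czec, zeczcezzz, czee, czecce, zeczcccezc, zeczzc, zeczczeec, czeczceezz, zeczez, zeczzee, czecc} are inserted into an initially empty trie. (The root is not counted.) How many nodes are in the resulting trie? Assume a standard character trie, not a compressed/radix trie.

45

Trace insertions, counting only characters that open a new branch:
  "czeec" → 5 new (c, z, e, e, c)
  "zeczc" → 5 new (z, e, c, z, c)
  "zeczzzccz" → prefix "zecz" already present; 5 new (z, z, c, c, z)
  "zeczezezz" → prefix "zecz" already present; 5 new (e, z, e, z, z)
  "zecze" → prefix "zecze" already present; 0 new (none)
  "czec" → prefix "cze" already present; 1 new (c)
  "zeczcezzz" → prefix "zeczc" already present; 4 new (e, z, z, z)
  "czee" → prefix "czee" already present; 0 new (none)
  "czecce" → prefix "czec" already present; 2 new (c, e)
  "zeczcccezc" → prefix "zeczc" already present; 5 new (c, c, e, z, c)
  "zeczzc" → prefix "zeczz" already present; 1 new (c)
  "zeczczeec" → prefix "zeczc" already present; 4 new (z, e, e, c)
  "czeczceezz" → prefix "czec" already present; 6 new (z, c, e, e, z, z)
  "zeczez" → prefix "zeczez" already present; 0 new (none)
  "zeczzee" → prefix "zeczz" already present; 2 new (e, e)
  "czecc" → prefix "czecc" already present; 0 new (none)
Total nodes = 5 + 5 + 5 + 5 + 0 + 1 + 4 + 0 + 2 + 5 + 1 + 4 + 6 + 0 + 2 + 0 = 45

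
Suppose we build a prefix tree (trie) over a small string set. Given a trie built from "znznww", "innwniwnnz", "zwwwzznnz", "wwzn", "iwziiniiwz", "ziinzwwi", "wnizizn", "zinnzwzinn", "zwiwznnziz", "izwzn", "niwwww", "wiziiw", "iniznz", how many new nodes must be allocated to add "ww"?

"ww" is already a full path in the trie; only an end-marker is added.
No new nodes are needed: 0.

0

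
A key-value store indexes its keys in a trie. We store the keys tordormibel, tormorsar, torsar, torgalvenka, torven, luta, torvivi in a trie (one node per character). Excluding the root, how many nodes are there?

Trace insertions, counting only characters that open a new branch:
  "tordormibel" → 11 new (t, o, r, d, o, r, m, i, b, e, l)
  "tormorsar" → prefix "tor" already present; 6 new (m, o, r, s, a, r)
  "torsar" → prefix "tor" already present; 3 new (s, a, r)
  "torgalvenka" → prefix "tor" already present; 8 new (g, a, l, v, e, n, k, a)
  "torven" → prefix "tor" already present; 3 new (v, e, n)
  "luta" → 4 new (l, u, t, a)
  "torvivi" → prefix "torv" already present; 3 new (i, v, i)
Total nodes = 11 + 6 + 3 + 8 + 3 + 4 + 3 = 38

38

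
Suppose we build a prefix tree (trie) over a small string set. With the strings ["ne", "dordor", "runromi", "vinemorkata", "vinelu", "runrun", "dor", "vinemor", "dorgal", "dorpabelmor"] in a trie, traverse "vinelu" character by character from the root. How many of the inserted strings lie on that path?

1

Walk "vinelu" from the root; an end-of-word marker is hit whenever a stored word is a prefix of "vinelu".
Prefixes of the query that are stored words: "vinelu"
Count: 1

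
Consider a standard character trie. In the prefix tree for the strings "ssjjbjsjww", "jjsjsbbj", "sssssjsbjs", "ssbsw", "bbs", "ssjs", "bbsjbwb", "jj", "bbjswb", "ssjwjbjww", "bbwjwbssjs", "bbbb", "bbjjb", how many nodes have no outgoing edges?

A leaf is a node with no children — equivalently, the end of a word that is not a proper prefix of any other stored word.
Those words: "bbbb", "bbjjb", "bbjswb", "bbsjbwb", "bbwjwbssjs", "jjsjsbbj", "ssbsw", "ssjjbjsjww", "ssjs", "ssjwjbjww", "sssssjsbjs"
Leaf count: 11

11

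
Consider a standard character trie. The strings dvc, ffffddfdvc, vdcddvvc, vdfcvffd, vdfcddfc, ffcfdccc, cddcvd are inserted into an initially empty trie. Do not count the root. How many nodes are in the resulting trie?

Insert word by word; a character creates a node only if that edge doesn't already exist:
  "dvc" → 3 new (d, v, c)
  "ffffddfdvc" → 10 new (f, f, f, f, d, d, f, d, v, c)
  "vdcddvvc" → 8 new (v, d, c, d, d, v, v, c)
  "vdfcvffd" → prefix "vd" already present; 6 new (f, c, v, f, f, d)
  "vdfcddfc" → prefix "vdfc" already present; 4 new (d, d, f, c)
  "ffcfdccc" → prefix "ff" already present; 6 new (c, f, d, c, c, c)
  "cddcvd" → 6 new (c, d, d, c, v, d)
Total nodes = 3 + 10 + 8 + 6 + 4 + 6 + 6 = 43

43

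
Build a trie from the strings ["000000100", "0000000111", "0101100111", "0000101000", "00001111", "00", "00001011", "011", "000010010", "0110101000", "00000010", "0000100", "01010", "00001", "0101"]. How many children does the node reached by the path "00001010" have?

1

Follow the path "00001010" to its node, then look at its outgoing edges.
Characters that immediately follow "00001010" among the stored strings: {0}.
That node has 1 child edge.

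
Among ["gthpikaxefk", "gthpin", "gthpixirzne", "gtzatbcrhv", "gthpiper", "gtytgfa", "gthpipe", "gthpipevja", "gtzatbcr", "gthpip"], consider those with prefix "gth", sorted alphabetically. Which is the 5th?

Words with prefix "gth", in lexicographic order: "gthpikaxefk", "gthpin", "gthpip", "gthpipe", "gthpiper", "gthpipevja", "gthpixirzne"
The 5th is gthpiper.

gthpiper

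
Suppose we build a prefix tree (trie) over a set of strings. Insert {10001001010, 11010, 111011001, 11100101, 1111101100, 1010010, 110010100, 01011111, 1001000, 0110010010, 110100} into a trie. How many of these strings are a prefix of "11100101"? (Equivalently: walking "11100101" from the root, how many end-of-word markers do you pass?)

1

Walk "11100101" from the root; an end-of-word marker is hit whenever a stored word is a prefix of "11100101".
Prefixes of the query that are stored words: "11100101"
Count: 1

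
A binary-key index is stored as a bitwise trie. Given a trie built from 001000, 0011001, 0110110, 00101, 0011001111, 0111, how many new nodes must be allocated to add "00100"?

0

Every character of "00100" already lies on an existing path (it is a prefix of some stored word).
No new nodes are needed: 0.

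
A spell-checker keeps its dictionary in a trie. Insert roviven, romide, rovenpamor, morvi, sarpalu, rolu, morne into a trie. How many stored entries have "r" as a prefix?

4

Filter for entries beginning with "r":
Words under "r": rolu, romide, rovenpamor, roviven
Count: 4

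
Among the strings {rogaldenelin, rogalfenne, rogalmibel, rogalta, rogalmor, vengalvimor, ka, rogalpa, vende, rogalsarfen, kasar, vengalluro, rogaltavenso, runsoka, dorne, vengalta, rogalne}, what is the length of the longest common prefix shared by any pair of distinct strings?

7

The deepest shared node is where two words last agree before diverging.
e.g. "rogalta" and "rogaltavenso" share the prefix "rogalta" of length 7; no pair shares a longer one.
Longest shared-prefix length: 7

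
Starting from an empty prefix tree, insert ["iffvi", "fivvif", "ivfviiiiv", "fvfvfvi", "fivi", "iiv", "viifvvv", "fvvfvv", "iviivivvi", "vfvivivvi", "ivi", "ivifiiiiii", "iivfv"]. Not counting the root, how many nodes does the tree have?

63

Count nodes per top-level branch (shared prefixes stored once):
  'f'-branch (fivi, fivvif, fvfvfvi, fvvfvv): 17 nodes
  'i'-branch (iffvi, iiv, iivfv, ivfviiiiv, ivi, ivifiiiiii, iviivivvi): 31 nodes
  'v'-branch (vfvivivvi, viifvvv): 15 nodes
Sum: 63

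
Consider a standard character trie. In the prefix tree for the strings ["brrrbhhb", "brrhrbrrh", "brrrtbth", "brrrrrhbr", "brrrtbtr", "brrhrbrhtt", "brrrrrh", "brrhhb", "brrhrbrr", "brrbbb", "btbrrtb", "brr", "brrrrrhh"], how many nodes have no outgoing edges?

10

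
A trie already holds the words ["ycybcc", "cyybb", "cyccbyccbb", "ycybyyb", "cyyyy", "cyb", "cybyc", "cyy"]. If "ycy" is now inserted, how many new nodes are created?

0

"ycy" is already a full path in the trie; only an end-marker is added.
No new nodes are needed: 0.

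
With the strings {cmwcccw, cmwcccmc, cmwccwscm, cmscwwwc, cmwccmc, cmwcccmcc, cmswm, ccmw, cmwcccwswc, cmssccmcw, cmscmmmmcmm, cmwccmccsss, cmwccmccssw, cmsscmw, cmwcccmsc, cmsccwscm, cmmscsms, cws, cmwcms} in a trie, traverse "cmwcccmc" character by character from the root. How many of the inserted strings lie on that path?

Check each prefix of "cmwcccmc" against the stored set — each match is an end-marker on the path.
Prefixes of the query that are stored words: "cmwcccmc"
Count: 1

1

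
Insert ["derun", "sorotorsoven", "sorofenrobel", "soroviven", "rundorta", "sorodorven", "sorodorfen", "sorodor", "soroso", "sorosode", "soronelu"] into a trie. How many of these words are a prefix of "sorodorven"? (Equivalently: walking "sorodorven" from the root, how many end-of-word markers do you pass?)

2

Traverse "sorodorven" character by character; count nodes along the way that are marked as word ends.
Prefixes of the query that are stored words: "sorodor", "sorodorven"
Count: 2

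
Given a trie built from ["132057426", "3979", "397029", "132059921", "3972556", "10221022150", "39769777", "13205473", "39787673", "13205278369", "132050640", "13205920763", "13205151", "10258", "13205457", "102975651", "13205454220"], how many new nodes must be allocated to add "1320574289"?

"13205742" is already a path in the trie; the remaining "89" must be added.
New nodes needed: |"1320574289"| − 8 = 10 − 8 = 2.

2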